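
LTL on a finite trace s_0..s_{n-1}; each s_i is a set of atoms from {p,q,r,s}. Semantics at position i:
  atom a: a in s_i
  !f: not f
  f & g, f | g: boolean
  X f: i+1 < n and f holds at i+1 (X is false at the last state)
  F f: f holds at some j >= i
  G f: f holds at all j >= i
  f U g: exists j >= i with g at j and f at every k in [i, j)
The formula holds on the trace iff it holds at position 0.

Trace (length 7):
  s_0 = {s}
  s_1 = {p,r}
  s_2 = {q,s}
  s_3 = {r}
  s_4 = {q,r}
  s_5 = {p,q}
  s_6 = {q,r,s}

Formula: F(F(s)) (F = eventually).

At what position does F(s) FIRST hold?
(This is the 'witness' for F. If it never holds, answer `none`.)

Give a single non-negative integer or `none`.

s_0={s}: F(s)=True s=True
s_1={p,r}: F(s)=True s=False
s_2={q,s}: F(s)=True s=True
s_3={r}: F(s)=True s=False
s_4={q,r}: F(s)=True s=False
s_5={p,q}: F(s)=True s=False
s_6={q,r,s}: F(s)=True s=True
F(F(s)) holds; first witness at position 0.

Answer: 0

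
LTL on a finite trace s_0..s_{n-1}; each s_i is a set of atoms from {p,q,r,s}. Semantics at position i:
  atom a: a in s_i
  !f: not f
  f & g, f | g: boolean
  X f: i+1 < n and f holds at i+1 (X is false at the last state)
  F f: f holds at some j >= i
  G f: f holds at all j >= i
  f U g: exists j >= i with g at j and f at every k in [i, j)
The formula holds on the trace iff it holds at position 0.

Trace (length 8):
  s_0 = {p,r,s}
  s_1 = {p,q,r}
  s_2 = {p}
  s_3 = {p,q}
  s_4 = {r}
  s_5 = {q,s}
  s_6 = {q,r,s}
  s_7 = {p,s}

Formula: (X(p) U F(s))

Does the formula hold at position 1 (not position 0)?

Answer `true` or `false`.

s_0={p,r,s}: (X(p) U F(s))=True X(p)=True p=True F(s)=True s=True
s_1={p,q,r}: (X(p) U F(s))=True X(p)=True p=True F(s)=True s=False
s_2={p}: (X(p) U F(s))=True X(p)=True p=True F(s)=True s=False
s_3={p,q}: (X(p) U F(s))=True X(p)=False p=True F(s)=True s=False
s_4={r}: (X(p) U F(s))=True X(p)=False p=False F(s)=True s=False
s_5={q,s}: (X(p) U F(s))=True X(p)=False p=False F(s)=True s=True
s_6={q,r,s}: (X(p) U F(s))=True X(p)=True p=False F(s)=True s=True
s_7={p,s}: (X(p) U F(s))=True X(p)=False p=True F(s)=True s=True
Evaluating at position 1: result = True

Answer: true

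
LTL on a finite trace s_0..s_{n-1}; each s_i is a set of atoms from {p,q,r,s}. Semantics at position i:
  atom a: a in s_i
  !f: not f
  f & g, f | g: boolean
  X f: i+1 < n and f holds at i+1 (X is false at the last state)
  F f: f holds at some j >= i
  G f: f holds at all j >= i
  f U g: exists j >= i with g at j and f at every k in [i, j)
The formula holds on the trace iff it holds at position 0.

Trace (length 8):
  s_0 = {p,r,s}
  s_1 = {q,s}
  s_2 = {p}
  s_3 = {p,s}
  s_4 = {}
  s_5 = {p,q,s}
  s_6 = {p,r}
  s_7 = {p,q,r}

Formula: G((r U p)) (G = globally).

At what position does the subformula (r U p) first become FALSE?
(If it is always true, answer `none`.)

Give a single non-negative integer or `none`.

Answer: 1

Derivation:
s_0={p,r,s}: (r U p)=True r=True p=True
s_1={q,s}: (r U p)=False r=False p=False
s_2={p}: (r U p)=True r=False p=True
s_3={p,s}: (r U p)=True r=False p=True
s_4={}: (r U p)=False r=False p=False
s_5={p,q,s}: (r U p)=True r=False p=True
s_6={p,r}: (r U p)=True r=True p=True
s_7={p,q,r}: (r U p)=True r=True p=True
G((r U p)) holds globally = False
First violation at position 1.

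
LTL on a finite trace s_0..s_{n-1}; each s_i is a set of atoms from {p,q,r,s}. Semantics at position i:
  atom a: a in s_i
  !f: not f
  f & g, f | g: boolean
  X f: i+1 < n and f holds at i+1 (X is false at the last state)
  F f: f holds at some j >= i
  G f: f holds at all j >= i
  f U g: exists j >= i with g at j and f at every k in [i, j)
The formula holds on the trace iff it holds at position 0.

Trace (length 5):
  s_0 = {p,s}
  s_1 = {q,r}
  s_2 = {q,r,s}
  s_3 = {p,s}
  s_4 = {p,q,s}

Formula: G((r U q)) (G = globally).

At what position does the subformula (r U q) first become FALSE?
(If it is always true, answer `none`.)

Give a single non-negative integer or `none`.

Answer: 0

Derivation:
s_0={p,s}: (r U q)=False r=False q=False
s_1={q,r}: (r U q)=True r=True q=True
s_2={q,r,s}: (r U q)=True r=True q=True
s_3={p,s}: (r U q)=False r=False q=False
s_4={p,q,s}: (r U q)=True r=False q=True
G((r U q)) holds globally = False
First violation at position 0.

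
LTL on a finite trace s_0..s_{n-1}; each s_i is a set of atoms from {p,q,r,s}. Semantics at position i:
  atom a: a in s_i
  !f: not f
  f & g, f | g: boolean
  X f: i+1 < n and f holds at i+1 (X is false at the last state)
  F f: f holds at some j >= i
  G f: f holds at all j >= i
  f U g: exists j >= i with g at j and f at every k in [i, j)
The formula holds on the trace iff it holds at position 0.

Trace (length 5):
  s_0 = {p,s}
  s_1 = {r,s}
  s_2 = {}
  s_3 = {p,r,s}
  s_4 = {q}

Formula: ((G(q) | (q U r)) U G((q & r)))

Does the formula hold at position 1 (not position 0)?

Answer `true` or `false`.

Answer: false

Derivation:
s_0={p,s}: ((G(q) | (q U r)) U G((q & r)))=False (G(q) | (q U r))=False G(q)=False q=False (q U r)=False r=False G((q & r))=False (q & r)=False
s_1={r,s}: ((G(q) | (q U r)) U G((q & r)))=False (G(q) | (q U r))=True G(q)=False q=False (q U r)=True r=True G((q & r))=False (q & r)=False
s_2={}: ((G(q) | (q U r)) U G((q & r)))=False (G(q) | (q U r))=False G(q)=False q=False (q U r)=False r=False G((q & r))=False (q & r)=False
s_3={p,r,s}: ((G(q) | (q U r)) U G((q & r)))=False (G(q) | (q U r))=True G(q)=False q=False (q U r)=True r=True G((q & r))=False (q & r)=False
s_4={q}: ((G(q) | (q U r)) U G((q & r)))=False (G(q) | (q U r))=True G(q)=True q=True (q U r)=False r=False G((q & r))=False (q & r)=False
Evaluating at position 1: result = False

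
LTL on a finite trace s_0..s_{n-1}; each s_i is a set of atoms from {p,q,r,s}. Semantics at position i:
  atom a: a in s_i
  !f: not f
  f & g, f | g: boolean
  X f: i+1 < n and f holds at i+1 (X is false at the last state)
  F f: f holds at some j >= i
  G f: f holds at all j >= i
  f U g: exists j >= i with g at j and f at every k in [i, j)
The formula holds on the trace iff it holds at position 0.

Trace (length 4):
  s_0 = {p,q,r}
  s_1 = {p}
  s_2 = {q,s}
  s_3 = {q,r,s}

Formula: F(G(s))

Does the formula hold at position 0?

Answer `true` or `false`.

Answer: true

Derivation:
s_0={p,q,r}: F(G(s))=True G(s)=False s=False
s_1={p}: F(G(s))=True G(s)=False s=False
s_2={q,s}: F(G(s))=True G(s)=True s=True
s_3={q,r,s}: F(G(s))=True G(s)=True s=True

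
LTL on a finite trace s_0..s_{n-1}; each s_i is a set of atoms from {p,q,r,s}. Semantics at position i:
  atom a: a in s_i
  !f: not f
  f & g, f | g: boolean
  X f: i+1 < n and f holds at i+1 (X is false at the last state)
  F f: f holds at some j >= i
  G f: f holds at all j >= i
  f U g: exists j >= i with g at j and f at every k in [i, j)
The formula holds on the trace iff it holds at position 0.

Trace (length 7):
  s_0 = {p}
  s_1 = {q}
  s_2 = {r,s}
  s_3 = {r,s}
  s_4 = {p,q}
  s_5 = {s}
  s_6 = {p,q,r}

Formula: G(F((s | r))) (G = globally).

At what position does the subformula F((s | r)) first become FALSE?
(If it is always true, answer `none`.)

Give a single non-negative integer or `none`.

s_0={p}: F((s | r))=True (s | r)=False s=False r=False
s_1={q}: F((s | r))=True (s | r)=False s=False r=False
s_2={r,s}: F((s | r))=True (s | r)=True s=True r=True
s_3={r,s}: F((s | r))=True (s | r)=True s=True r=True
s_4={p,q}: F((s | r))=True (s | r)=False s=False r=False
s_5={s}: F((s | r))=True (s | r)=True s=True r=False
s_6={p,q,r}: F((s | r))=True (s | r)=True s=False r=True
G(F((s | r))) holds globally = True
No violation — formula holds at every position.

Answer: none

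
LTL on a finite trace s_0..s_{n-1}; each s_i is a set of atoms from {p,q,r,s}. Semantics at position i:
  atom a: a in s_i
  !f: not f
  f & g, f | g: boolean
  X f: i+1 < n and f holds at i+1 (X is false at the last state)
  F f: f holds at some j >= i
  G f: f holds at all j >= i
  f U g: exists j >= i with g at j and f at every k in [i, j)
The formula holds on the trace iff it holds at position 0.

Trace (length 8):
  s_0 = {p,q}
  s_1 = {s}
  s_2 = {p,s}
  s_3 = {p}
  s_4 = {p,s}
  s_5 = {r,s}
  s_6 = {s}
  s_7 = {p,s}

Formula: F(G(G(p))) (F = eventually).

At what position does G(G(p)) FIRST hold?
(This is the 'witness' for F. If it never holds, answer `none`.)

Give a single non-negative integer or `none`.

s_0={p,q}: G(G(p))=False G(p)=False p=True
s_1={s}: G(G(p))=False G(p)=False p=False
s_2={p,s}: G(G(p))=False G(p)=False p=True
s_3={p}: G(G(p))=False G(p)=False p=True
s_4={p,s}: G(G(p))=False G(p)=False p=True
s_5={r,s}: G(G(p))=False G(p)=False p=False
s_6={s}: G(G(p))=False G(p)=False p=False
s_7={p,s}: G(G(p))=True G(p)=True p=True
F(G(G(p))) holds; first witness at position 7.

Answer: 7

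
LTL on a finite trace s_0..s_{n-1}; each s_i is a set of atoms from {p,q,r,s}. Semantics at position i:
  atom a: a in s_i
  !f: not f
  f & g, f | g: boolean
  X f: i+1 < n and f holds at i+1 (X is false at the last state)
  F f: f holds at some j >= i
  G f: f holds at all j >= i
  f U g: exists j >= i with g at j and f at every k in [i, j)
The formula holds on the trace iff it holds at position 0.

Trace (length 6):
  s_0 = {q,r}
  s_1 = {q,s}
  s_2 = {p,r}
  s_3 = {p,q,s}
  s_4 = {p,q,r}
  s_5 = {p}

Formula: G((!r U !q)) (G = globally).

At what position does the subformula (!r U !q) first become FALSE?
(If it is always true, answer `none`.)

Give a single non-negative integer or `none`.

Answer: 0

Derivation:
s_0={q,r}: (!r U !q)=False !r=False r=True !q=False q=True
s_1={q,s}: (!r U !q)=True !r=True r=False !q=False q=True
s_2={p,r}: (!r U !q)=True !r=False r=True !q=True q=False
s_3={p,q,s}: (!r U !q)=False !r=True r=False !q=False q=True
s_4={p,q,r}: (!r U !q)=False !r=False r=True !q=False q=True
s_5={p}: (!r U !q)=True !r=True r=False !q=True q=False
G((!r U !q)) holds globally = False
First violation at position 0.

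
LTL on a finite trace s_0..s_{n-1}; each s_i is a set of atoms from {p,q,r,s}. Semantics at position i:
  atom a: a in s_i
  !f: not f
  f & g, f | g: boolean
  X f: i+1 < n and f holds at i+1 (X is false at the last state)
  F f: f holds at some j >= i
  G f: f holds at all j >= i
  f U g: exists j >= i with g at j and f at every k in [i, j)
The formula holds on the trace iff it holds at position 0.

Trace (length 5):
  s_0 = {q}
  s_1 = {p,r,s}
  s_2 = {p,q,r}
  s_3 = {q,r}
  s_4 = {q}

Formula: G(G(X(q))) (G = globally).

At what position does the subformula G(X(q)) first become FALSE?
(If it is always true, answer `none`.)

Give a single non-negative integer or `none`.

Answer: 0

Derivation:
s_0={q}: G(X(q))=False X(q)=False q=True
s_1={p,r,s}: G(X(q))=False X(q)=True q=False
s_2={p,q,r}: G(X(q))=False X(q)=True q=True
s_3={q,r}: G(X(q))=False X(q)=True q=True
s_4={q}: G(X(q))=False X(q)=False q=True
G(G(X(q))) holds globally = False
First violation at position 0.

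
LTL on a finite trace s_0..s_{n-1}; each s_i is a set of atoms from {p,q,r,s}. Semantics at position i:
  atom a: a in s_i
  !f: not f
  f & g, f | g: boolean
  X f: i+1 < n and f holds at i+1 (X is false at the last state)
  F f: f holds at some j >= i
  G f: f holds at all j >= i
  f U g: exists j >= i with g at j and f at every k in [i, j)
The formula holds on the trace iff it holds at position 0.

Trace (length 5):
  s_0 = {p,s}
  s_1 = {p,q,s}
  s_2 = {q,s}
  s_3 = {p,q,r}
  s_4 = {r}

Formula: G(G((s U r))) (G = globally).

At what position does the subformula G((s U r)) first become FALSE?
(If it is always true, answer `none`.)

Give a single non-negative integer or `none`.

Answer: none

Derivation:
s_0={p,s}: G((s U r))=True (s U r)=True s=True r=False
s_1={p,q,s}: G((s U r))=True (s U r)=True s=True r=False
s_2={q,s}: G((s U r))=True (s U r)=True s=True r=False
s_3={p,q,r}: G((s U r))=True (s U r)=True s=False r=True
s_4={r}: G((s U r))=True (s U r)=True s=False r=True
G(G((s U r))) holds globally = True
No violation — formula holds at every position.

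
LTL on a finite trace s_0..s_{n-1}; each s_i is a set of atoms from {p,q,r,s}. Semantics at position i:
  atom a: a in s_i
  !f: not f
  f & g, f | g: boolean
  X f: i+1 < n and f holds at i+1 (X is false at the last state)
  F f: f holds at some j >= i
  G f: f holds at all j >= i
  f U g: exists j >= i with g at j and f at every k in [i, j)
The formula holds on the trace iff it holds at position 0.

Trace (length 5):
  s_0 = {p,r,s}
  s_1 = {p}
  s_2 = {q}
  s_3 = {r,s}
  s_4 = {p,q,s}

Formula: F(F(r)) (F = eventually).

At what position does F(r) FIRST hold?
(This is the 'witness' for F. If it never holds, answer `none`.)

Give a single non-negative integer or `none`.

Answer: 0

Derivation:
s_0={p,r,s}: F(r)=True r=True
s_1={p}: F(r)=True r=False
s_2={q}: F(r)=True r=False
s_3={r,s}: F(r)=True r=True
s_4={p,q,s}: F(r)=False r=False
F(F(r)) holds; first witness at position 0.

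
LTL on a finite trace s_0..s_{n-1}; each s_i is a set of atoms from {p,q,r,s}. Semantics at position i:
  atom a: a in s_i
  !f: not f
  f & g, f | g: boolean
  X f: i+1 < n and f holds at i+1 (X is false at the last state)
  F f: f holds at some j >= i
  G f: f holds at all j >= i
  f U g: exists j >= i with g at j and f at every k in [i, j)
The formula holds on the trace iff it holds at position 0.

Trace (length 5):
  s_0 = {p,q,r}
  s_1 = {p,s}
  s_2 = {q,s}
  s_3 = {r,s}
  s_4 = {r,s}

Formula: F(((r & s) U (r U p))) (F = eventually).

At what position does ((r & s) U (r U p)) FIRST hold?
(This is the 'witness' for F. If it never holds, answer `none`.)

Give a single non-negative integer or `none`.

s_0={p,q,r}: ((r & s) U (r U p))=True (r & s)=False r=True s=False (r U p)=True p=True
s_1={p,s}: ((r & s) U (r U p))=True (r & s)=False r=False s=True (r U p)=True p=True
s_2={q,s}: ((r & s) U (r U p))=False (r & s)=False r=False s=True (r U p)=False p=False
s_3={r,s}: ((r & s) U (r U p))=False (r & s)=True r=True s=True (r U p)=False p=False
s_4={r,s}: ((r & s) U (r U p))=False (r & s)=True r=True s=True (r U p)=False p=False
F(((r & s) U (r U p))) holds; first witness at position 0.

Answer: 0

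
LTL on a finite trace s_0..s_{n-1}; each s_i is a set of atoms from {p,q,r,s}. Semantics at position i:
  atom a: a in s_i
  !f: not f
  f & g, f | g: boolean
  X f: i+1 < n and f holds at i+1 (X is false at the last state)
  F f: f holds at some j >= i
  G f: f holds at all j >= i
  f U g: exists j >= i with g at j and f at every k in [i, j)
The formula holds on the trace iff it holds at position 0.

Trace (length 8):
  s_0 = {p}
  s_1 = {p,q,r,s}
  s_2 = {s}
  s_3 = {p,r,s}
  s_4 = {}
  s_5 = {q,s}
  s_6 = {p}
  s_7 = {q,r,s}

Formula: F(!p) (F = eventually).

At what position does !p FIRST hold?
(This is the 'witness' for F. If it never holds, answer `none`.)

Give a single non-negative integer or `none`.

s_0={p}: !p=False p=True
s_1={p,q,r,s}: !p=False p=True
s_2={s}: !p=True p=False
s_3={p,r,s}: !p=False p=True
s_4={}: !p=True p=False
s_5={q,s}: !p=True p=False
s_6={p}: !p=False p=True
s_7={q,r,s}: !p=True p=False
F(!p) holds; first witness at position 2.

Answer: 2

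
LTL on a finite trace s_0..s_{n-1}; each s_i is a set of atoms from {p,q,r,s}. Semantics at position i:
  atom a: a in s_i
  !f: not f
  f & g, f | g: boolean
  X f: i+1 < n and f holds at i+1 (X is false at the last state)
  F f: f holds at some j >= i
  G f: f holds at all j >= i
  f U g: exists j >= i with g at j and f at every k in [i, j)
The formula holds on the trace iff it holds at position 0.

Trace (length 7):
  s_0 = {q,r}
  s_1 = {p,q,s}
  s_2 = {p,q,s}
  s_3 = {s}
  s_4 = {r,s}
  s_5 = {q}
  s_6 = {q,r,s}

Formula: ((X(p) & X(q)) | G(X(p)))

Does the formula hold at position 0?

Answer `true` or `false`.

Answer: true

Derivation:
s_0={q,r}: ((X(p) & X(q)) | G(X(p)))=True (X(p) & X(q))=True X(p)=True p=False X(q)=True q=True G(X(p))=False
s_1={p,q,s}: ((X(p) & X(q)) | G(X(p)))=True (X(p) & X(q))=True X(p)=True p=True X(q)=True q=True G(X(p))=False
s_2={p,q,s}: ((X(p) & X(q)) | G(X(p)))=False (X(p) & X(q))=False X(p)=False p=True X(q)=False q=True G(X(p))=False
s_3={s}: ((X(p) & X(q)) | G(X(p)))=False (X(p) & X(q))=False X(p)=False p=False X(q)=False q=False G(X(p))=False
s_4={r,s}: ((X(p) & X(q)) | G(X(p)))=False (X(p) & X(q))=False X(p)=False p=False X(q)=True q=False G(X(p))=False
s_5={q}: ((X(p) & X(q)) | G(X(p)))=False (X(p) & X(q))=False X(p)=False p=False X(q)=True q=True G(X(p))=False
s_6={q,r,s}: ((X(p) & X(q)) | G(X(p)))=False (X(p) & X(q))=False X(p)=False p=False X(q)=False q=True G(X(p))=False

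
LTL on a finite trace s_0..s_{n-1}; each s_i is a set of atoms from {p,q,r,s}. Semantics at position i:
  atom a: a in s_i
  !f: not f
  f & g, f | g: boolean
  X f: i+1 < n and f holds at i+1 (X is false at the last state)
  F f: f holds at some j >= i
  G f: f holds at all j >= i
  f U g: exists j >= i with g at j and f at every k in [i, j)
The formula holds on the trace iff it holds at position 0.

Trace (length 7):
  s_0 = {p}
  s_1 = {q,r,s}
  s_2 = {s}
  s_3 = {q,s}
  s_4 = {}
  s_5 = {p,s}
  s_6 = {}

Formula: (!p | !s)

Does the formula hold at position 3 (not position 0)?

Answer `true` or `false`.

s_0={p}: (!p | !s)=True !p=False p=True !s=True s=False
s_1={q,r,s}: (!p | !s)=True !p=True p=False !s=False s=True
s_2={s}: (!p | !s)=True !p=True p=False !s=False s=True
s_3={q,s}: (!p | !s)=True !p=True p=False !s=False s=True
s_4={}: (!p | !s)=True !p=True p=False !s=True s=False
s_5={p,s}: (!p | !s)=False !p=False p=True !s=False s=True
s_6={}: (!p | !s)=True !p=True p=False !s=True s=False
Evaluating at position 3: result = True

Answer: true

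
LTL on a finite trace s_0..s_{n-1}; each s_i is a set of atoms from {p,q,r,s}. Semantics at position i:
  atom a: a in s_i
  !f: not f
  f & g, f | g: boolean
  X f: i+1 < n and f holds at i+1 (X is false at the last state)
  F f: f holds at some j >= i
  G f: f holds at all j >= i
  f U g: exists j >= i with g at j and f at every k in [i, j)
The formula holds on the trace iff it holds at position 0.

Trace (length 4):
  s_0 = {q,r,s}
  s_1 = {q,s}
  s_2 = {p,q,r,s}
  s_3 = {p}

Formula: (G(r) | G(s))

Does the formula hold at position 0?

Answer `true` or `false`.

Answer: false

Derivation:
s_0={q,r,s}: (G(r) | G(s))=False G(r)=False r=True G(s)=False s=True
s_1={q,s}: (G(r) | G(s))=False G(r)=False r=False G(s)=False s=True
s_2={p,q,r,s}: (G(r) | G(s))=False G(r)=False r=True G(s)=False s=True
s_3={p}: (G(r) | G(s))=False G(r)=False r=False G(s)=False s=False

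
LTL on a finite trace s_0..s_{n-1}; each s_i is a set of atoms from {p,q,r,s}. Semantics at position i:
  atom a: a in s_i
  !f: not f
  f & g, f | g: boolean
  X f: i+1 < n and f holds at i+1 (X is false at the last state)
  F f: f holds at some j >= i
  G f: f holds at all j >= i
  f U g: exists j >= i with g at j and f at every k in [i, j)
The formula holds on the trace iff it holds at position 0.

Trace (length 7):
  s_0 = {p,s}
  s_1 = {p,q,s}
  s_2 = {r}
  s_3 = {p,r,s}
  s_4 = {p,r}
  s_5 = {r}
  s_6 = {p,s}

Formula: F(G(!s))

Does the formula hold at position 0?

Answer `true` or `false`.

s_0={p,s}: F(G(!s))=False G(!s)=False !s=False s=True
s_1={p,q,s}: F(G(!s))=False G(!s)=False !s=False s=True
s_2={r}: F(G(!s))=False G(!s)=False !s=True s=False
s_3={p,r,s}: F(G(!s))=False G(!s)=False !s=False s=True
s_4={p,r}: F(G(!s))=False G(!s)=False !s=True s=False
s_5={r}: F(G(!s))=False G(!s)=False !s=True s=False
s_6={p,s}: F(G(!s))=False G(!s)=False !s=False s=True

Answer: false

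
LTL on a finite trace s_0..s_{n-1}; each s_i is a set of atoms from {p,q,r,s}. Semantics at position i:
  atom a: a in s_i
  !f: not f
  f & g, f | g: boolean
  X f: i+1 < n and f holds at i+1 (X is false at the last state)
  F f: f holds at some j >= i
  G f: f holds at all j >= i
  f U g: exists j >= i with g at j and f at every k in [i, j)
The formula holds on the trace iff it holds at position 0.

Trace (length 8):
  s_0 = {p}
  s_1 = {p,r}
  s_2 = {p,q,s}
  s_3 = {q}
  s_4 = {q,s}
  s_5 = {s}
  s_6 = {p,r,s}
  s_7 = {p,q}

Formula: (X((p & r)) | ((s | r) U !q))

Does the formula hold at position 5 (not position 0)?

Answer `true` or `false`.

Answer: true

Derivation:
s_0={p}: (X((p & r)) | ((s | r) U !q))=True X((p & r))=True (p & r)=False p=True r=False ((s | r) U !q)=True (s | r)=False s=False !q=True q=False
s_1={p,r}: (X((p & r)) | ((s | r) U !q))=True X((p & r))=False (p & r)=True p=True r=True ((s | r) U !q)=True (s | r)=True s=False !q=True q=False
s_2={p,q,s}: (X((p & r)) | ((s | r) U !q))=False X((p & r))=False (p & r)=False p=True r=False ((s | r) U !q)=False (s | r)=True s=True !q=False q=True
s_3={q}: (X((p & r)) | ((s | r) U !q))=False X((p & r))=False (p & r)=False p=False r=False ((s | r) U !q)=False (s | r)=False s=False !q=False q=True
s_4={q,s}: (X((p & r)) | ((s | r) U !q))=True X((p & r))=False (p & r)=False p=False r=False ((s | r) U !q)=True (s | r)=True s=True !q=False q=True
s_5={s}: (X((p & r)) | ((s | r) U !q))=True X((p & r))=True (p & r)=False p=False r=False ((s | r) U !q)=True (s | r)=True s=True !q=True q=False
s_6={p,r,s}: (X((p & r)) | ((s | r) U !q))=True X((p & r))=False (p & r)=True p=True r=True ((s | r) U !q)=True (s | r)=True s=True !q=True q=False
s_7={p,q}: (X((p & r)) | ((s | r) U !q))=False X((p & r))=False (p & r)=False p=True r=False ((s | r) U !q)=False (s | r)=False s=False !q=False q=True
Evaluating at position 5: result = True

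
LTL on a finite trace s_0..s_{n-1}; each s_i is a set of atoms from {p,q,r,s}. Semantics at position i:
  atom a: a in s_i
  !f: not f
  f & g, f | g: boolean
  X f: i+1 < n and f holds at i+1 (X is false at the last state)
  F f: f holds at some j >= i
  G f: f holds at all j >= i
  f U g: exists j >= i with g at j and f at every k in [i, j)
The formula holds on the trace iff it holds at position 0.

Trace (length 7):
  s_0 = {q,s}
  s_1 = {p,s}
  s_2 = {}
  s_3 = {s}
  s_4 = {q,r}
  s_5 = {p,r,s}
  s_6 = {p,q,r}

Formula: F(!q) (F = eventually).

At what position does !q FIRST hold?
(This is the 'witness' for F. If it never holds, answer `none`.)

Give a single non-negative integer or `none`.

s_0={q,s}: !q=False q=True
s_1={p,s}: !q=True q=False
s_2={}: !q=True q=False
s_3={s}: !q=True q=False
s_4={q,r}: !q=False q=True
s_5={p,r,s}: !q=True q=False
s_6={p,q,r}: !q=False q=True
F(!q) holds; first witness at position 1.

Answer: 1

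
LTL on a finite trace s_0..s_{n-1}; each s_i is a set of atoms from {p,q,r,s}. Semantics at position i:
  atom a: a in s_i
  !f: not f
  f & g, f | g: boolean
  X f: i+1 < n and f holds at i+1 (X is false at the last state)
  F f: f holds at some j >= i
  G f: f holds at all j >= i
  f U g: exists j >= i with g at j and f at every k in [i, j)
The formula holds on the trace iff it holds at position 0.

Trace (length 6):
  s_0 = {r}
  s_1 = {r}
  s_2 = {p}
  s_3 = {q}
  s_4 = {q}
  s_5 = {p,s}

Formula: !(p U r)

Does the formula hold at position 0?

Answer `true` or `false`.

s_0={r}: !(p U r)=False (p U r)=True p=False r=True
s_1={r}: !(p U r)=False (p U r)=True p=False r=True
s_2={p}: !(p U r)=True (p U r)=False p=True r=False
s_3={q}: !(p U r)=True (p U r)=False p=False r=False
s_4={q}: !(p U r)=True (p U r)=False p=False r=False
s_5={p,s}: !(p U r)=True (p U r)=False p=True r=False

Answer: false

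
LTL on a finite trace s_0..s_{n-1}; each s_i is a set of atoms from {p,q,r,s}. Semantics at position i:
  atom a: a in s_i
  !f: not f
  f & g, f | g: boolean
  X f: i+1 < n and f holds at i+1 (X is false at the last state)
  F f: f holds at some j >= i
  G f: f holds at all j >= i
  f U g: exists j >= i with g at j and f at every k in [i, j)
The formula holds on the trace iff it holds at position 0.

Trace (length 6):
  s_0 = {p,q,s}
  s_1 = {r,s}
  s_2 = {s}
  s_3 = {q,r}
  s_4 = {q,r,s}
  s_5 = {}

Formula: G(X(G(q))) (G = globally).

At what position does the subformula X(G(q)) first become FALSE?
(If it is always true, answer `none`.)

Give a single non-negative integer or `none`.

Answer: 0

Derivation:
s_0={p,q,s}: X(G(q))=False G(q)=False q=True
s_1={r,s}: X(G(q))=False G(q)=False q=False
s_2={s}: X(G(q))=False G(q)=False q=False
s_3={q,r}: X(G(q))=False G(q)=False q=True
s_4={q,r,s}: X(G(q))=False G(q)=False q=True
s_5={}: X(G(q))=False G(q)=False q=False
G(X(G(q))) holds globally = False
First violation at position 0.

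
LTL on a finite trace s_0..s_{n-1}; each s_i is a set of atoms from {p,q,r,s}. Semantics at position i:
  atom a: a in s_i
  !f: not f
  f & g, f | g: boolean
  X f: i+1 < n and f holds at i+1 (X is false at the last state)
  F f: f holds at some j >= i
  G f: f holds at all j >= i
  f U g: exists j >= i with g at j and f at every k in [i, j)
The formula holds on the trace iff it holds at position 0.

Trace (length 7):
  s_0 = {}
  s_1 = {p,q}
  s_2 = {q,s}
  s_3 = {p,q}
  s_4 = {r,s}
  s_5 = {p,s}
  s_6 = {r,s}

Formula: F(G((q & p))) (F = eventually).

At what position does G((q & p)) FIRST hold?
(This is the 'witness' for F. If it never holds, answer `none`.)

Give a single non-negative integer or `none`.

Answer: none

Derivation:
s_0={}: G((q & p))=False (q & p)=False q=False p=False
s_1={p,q}: G((q & p))=False (q & p)=True q=True p=True
s_2={q,s}: G((q & p))=False (q & p)=False q=True p=False
s_3={p,q}: G((q & p))=False (q & p)=True q=True p=True
s_4={r,s}: G((q & p))=False (q & p)=False q=False p=False
s_5={p,s}: G((q & p))=False (q & p)=False q=False p=True
s_6={r,s}: G((q & p))=False (q & p)=False q=False p=False
F(G((q & p))) does not hold (no witness exists).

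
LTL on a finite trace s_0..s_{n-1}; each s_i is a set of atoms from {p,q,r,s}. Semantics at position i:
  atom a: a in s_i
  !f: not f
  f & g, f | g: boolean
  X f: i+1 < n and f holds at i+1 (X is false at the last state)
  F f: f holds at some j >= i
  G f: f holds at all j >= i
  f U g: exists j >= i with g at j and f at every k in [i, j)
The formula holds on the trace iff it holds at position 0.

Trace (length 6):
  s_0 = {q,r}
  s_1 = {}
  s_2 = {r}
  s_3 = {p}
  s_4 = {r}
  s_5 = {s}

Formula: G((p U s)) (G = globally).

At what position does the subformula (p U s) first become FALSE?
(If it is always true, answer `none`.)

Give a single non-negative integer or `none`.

s_0={q,r}: (p U s)=False p=False s=False
s_1={}: (p U s)=False p=False s=False
s_2={r}: (p U s)=False p=False s=False
s_3={p}: (p U s)=False p=True s=False
s_4={r}: (p U s)=False p=False s=False
s_5={s}: (p U s)=True p=False s=True
G((p U s)) holds globally = False
First violation at position 0.

Answer: 0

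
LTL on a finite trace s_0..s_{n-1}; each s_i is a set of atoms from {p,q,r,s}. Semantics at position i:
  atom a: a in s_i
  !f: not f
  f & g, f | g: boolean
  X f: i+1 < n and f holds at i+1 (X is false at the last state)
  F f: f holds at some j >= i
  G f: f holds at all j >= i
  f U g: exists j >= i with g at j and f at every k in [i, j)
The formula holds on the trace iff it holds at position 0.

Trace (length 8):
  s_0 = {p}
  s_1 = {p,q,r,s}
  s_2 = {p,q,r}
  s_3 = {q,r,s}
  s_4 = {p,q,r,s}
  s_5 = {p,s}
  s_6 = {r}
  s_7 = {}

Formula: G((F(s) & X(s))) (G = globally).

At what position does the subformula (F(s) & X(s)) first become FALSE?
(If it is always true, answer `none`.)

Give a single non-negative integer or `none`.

Answer: 1

Derivation:
s_0={p}: (F(s) & X(s))=True F(s)=True s=False X(s)=True
s_1={p,q,r,s}: (F(s) & X(s))=False F(s)=True s=True X(s)=False
s_2={p,q,r}: (F(s) & X(s))=True F(s)=True s=False X(s)=True
s_3={q,r,s}: (F(s) & X(s))=True F(s)=True s=True X(s)=True
s_4={p,q,r,s}: (F(s) & X(s))=True F(s)=True s=True X(s)=True
s_5={p,s}: (F(s) & X(s))=False F(s)=True s=True X(s)=False
s_6={r}: (F(s) & X(s))=False F(s)=False s=False X(s)=False
s_7={}: (F(s) & X(s))=False F(s)=False s=False X(s)=False
G((F(s) & X(s))) holds globally = False
First violation at position 1.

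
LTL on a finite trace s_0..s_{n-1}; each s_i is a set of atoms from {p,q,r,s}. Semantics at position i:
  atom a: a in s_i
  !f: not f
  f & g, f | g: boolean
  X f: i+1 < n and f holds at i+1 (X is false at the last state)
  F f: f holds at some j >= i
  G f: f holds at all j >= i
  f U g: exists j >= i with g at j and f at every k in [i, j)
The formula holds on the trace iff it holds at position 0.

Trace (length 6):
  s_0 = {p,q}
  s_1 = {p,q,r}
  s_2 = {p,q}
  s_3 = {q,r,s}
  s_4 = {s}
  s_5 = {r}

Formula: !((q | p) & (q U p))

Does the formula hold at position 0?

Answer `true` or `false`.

Answer: false

Derivation:
s_0={p,q}: !((q | p) & (q U p))=False ((q | p) & (q U p))=True (q | p)=True q=True p=True (q U p)=True
s_1={p,q,r}: !((q | p) & (q U p))=False ((q | p) & (q U p))=True (q | p)=True q=True p=True (q U p)=True
s_2={p,q}: !((q | p) & (q U p))=False ((q | p) & (q U p))=True (q | p)=True q=True p=True (q U p)=True
s_3={q,r,s}: !((q | p) & (q U p))=True ((q | p) & (q U p))=False (q | p)=True q=True p=False (q U p)=False
s_4={s}: !((q | p) & (q U p))=True ((q | p) & (q U p))=False (q | p)=False q=False p=False (q U p)=False
s_5={r}: !((q | p) & (q U p))=True ((q | p) & (q U p))=False (q | p)=False q=False p=False (q U p)=False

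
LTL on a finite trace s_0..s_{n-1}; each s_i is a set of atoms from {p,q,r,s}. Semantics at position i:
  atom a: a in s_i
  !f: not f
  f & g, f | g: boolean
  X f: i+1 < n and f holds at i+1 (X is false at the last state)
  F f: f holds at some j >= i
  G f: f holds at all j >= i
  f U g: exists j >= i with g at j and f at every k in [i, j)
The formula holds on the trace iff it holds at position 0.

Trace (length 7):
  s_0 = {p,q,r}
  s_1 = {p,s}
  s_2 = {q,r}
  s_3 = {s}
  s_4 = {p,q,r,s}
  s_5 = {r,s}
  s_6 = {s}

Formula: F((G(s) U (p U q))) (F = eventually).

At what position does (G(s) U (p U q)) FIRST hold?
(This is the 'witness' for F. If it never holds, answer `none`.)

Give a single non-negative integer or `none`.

Answer: 0

Derivation:
s_0={p,q,r}: (G(s) U (p U q))=True G(s)=False s=False (p U q)=True p=True q=True
s_1={p,s}: (G(s) U (p U q))=True G(s)=False s=True (p U q)=True p=True q=False
s_2={q,r}: (G(s) U (p U q))=True G(s)=False s=False (p U q)=True p=False q=True
s_3={s}: (G(s) U (p U q))=True G(s)=True s=True (p U q)=False p=False q=False
s_4={p,q,r,s}: (G(s) U (p U q))=True G(s)=True s=True (p U q)=True p=True q=True
s_5={r,s}: (G(s) U (p U q))=False G(s)=True s=True (p U q)=False p=False q=False
s_6={s}: (G(s) U (p U q))=False G(s)=True s=True (p U q)=False p=False q=False
F((G(s) U (p U q))) holds; first witness at position 0.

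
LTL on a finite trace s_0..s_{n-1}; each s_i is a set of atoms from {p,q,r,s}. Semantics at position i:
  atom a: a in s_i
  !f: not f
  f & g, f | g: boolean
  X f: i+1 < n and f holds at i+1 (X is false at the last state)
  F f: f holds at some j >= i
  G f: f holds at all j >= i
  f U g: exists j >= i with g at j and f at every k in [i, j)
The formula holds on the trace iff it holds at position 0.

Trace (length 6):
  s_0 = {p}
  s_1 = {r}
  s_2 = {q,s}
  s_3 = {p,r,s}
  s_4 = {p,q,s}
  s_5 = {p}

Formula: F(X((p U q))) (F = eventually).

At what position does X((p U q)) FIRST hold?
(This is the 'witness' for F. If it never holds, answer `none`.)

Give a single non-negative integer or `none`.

Answer: 1

Derivation:
s_0={p}: X((p U q))=False (p U q)=False p=True q=False
s_1={r}: X((p U q))=True (p U q)=False p=False q=False
s_2={q,s}: X((p U q))=True (p U q)=True p=False q=True
s_3={p,r,s}: X((p U q))=True (p U q)=True p=True q=False
s_4={p,q,s}: X((p U q))=False (p U q)=True p=True q=True
s_5={p}: X((p U q))=False (p U q)=False p=True q=False
F(X((p U q))) holds; first witness at position 1.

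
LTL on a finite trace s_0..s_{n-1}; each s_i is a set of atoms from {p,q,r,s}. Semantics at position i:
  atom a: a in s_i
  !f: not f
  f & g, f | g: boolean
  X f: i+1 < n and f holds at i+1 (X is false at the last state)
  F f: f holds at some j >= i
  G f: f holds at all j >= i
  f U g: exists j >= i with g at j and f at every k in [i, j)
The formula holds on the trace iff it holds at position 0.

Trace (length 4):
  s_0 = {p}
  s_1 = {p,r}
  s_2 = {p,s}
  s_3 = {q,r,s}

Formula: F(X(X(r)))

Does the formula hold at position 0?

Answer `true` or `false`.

Answer: true

Derivation:
s_0={p}: F(X(X(r)))=True X(X(r))=False X(r)=True r=False
s_1={p,r}: F(X(X(r)))=True X(X(r))=True X(r)=False r=True
s_2={p,s}: F(X(X(r)))=False X(X(r))=False X(r)=True r=False
s_3={q,r,s}: F(X(X(r)))=False X(X(r))=False X(r)=False r=True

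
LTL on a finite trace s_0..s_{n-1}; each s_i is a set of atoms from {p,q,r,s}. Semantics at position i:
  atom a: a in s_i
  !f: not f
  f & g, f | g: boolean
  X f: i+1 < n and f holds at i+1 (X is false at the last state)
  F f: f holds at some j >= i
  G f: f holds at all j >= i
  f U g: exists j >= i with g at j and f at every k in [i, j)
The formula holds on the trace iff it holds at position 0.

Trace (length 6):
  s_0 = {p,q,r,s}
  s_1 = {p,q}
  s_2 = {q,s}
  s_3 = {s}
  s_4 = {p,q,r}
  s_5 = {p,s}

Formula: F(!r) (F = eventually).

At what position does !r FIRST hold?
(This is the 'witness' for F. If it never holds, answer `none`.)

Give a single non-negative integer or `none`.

s_0={p,q,r,s}: !r=False r=True
s_1={p,q}: !r=True r=False
s_2={q,s}: !r=True r=False
s_3={s}: !r=True r=False
s_4={p,q,r}: !r=False r=True
s_5={p,s}: !r=True r=False
F(!r) holds; first witness at position 1.

Answer: 1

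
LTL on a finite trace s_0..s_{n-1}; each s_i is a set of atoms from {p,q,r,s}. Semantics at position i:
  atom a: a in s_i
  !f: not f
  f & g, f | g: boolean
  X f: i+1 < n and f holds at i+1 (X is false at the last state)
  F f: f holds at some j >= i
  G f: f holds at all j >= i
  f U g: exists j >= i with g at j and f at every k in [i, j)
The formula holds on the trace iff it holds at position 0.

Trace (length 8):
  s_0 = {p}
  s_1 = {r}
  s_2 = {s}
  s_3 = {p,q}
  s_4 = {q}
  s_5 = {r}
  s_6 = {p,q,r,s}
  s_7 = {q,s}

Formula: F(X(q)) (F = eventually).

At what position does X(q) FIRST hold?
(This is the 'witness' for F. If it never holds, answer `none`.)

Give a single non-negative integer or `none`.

Answer: 2

Derivation:
s_0={p}: X(q)=False q=False
s_1={r}: X(q)=False q=False
s_2={s}: X(q)=True q=False
s_3={p,q}: X(q)=True q=True
s_4={q}: X(q)=False q=True
s_5={r}: X(q)=True q=False
s_6={p,q,r,s}: X(q)=True q=True
s_7={q,s}: X(q)=False q=True
F(X(q)) holds; first witness at position 2.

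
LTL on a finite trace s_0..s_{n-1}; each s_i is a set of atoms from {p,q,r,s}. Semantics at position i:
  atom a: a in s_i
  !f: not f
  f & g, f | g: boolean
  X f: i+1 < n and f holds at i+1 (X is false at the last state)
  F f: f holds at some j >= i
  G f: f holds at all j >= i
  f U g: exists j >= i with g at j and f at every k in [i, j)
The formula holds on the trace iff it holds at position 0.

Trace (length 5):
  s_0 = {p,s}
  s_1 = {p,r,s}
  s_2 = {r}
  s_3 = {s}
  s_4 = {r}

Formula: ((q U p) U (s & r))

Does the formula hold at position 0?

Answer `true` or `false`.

Answer: true

Derivation:
s_0={p,s}: ((q U p) U (s & r))=True (q U p)=True q=False p=True (s & r)=False s=True r=False
s_1={p,r,s}: ((q U p) U (s & r))=True (q U p)=True q=False p=True (s & r)=True s=True r=True
s_2={r}: ((q U p) U (s & r))=False (q U p)=False q=False p=False (s & r)=False s=False r=True
s_3={s}: ((q U p) U (s & r))=False (q U p)=False q=False p=False (s & r)=False s=True r=False
s_4={r}: ((q U p) U (s & r))=False (q U p)=False q=False p=False (s & r)=False s=False r=True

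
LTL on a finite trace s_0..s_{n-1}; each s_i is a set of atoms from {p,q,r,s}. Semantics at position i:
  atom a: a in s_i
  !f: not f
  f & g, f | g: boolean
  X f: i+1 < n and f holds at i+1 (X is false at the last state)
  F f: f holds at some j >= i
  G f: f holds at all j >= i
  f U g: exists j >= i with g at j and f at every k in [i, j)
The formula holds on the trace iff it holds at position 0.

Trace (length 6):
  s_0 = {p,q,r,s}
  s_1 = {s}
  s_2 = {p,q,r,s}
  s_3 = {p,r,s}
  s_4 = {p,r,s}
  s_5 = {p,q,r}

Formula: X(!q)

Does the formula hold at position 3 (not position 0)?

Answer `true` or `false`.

Answer: true

Derivation:
s_0={p,q,r,s}: X(!q)=True !q=False q=True
s_1={s}: X(!q)=False !q=True q=False
s_2={p,q,r,s}: X(!q)=True !q=False q=True
s_3={p,r,s}: X(!q)=True !q=True q=False
s_4={p,r,s}: X(!q)=False !q=True q=False
s_5={p,q,r}: X(!q)=False !q=False q=True
Evaluating at position 3: result = True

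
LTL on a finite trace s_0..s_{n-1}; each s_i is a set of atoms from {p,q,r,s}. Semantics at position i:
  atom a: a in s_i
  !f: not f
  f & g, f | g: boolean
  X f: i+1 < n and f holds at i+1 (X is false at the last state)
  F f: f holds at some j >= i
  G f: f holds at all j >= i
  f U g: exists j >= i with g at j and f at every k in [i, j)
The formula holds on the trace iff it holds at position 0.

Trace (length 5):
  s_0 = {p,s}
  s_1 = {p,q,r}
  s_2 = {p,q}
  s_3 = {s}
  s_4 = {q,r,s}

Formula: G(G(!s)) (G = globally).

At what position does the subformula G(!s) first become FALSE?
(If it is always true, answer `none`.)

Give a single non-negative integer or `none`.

s_0={p,s}: G(!s)=False !s=False s=True
s_1={p,q,r}: G(!s)=False !s=True s=False
s_2={p,q}: G(!s)=False !s=True s=False
s_3={s}: G(!s)=False !s=False s=True
s_4={q,r,s}: G(!s)=False !s=False s=True
G(G(!s)) holds globally = False
First violation at position 0.

Answer: 0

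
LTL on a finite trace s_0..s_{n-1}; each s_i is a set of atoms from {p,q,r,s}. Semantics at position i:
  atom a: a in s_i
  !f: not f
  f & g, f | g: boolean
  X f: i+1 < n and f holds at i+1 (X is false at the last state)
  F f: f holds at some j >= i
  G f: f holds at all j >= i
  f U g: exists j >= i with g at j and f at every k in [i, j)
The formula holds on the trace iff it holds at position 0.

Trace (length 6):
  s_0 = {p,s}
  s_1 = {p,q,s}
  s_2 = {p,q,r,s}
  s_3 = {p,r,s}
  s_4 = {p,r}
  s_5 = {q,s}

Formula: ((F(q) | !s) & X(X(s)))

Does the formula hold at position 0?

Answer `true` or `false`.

Answer: true

Derivation:
s_0={p,s}: ((F(q) | !s) & X(X(s)))=True (F(q) | !s)=True F(q)=True q=False !s=False s=True X(X(s))=True X(s)=True
s_1={p,q,s}: ((F(q) | !s) & X(X(s)))=True (F(q) | !s)=True F(q)=True q=True !s=False s=True X(X(s))=True X(s)=True
s_2={p,q,r,s}: ((F(q) | !s) & X(X(s)))=False (F(q) | !s)=True F(q)=True q=True !s=False s=True X(X(s))=False X(s)=True
s_3={p,r,s}: ((F(q) | !s) & X(X(s)))=True (F(q) | !s)=True F(q)=True q=False !s=False s=True X(X(s))=True X(s)=False
s_4={p,r}: ((F(q) | !s) & X(X(s)))=False (F(q) | !s)=True F(q)=True q=False !s=True s=False X(X(s))=False X(s)=True
s_5={q,s}: ((F(q) | !s) & X(X(s)))=False (F(q) | !s)=True F(q)=True q=True !s=False s=True X(X(s))=False X(s)=False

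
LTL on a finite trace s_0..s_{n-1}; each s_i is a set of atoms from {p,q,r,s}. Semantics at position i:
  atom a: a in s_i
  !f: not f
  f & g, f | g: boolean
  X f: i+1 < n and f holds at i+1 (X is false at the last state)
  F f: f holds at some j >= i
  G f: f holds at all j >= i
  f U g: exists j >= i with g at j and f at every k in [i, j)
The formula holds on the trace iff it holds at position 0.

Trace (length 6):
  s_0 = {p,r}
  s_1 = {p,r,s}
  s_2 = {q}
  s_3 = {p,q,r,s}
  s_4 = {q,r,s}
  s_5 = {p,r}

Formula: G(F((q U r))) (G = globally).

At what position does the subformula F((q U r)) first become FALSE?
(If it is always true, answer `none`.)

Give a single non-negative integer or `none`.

s_0={p,r}: F((q U r))=True (q U r)=True q=False r=True
s_1={p,r,s}: F((q U r))=True (q U r)=True q=False r=True
s_2={q}: F((q U r))=True (q U r)=True q=True r=False
s_3={p,q,r,s}: F((q U r))=True (q U r)=True q=True r=True
s_4={q,r,s}: F((q U r))=True (q U r)=True q=True r=True
s_5={p,r}: F((q U r))=True (q U r)=True q=False r=True
G(F((q U r))) holds globally = True
No violation — formula holds at every position.

Answer: none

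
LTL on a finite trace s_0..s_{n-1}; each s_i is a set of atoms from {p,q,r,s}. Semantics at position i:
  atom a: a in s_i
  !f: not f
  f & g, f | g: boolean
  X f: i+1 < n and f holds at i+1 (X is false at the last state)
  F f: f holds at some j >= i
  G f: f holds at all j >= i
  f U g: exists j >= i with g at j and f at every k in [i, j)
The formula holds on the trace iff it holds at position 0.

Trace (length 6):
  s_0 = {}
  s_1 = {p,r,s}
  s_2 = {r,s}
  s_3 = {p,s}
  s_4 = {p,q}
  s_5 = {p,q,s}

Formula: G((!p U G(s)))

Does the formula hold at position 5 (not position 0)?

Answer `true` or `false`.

s_0={}: G((!p U G(s)))=False (!p U G(s))=False !p=True p=False G(s)=False s=False
s_1={p,r,s}: G((!p U G(s)))=False (!p U G(s))=False !p=False p=True G(s)=False s=True
s_2={r,s}: G((!p U G(s)))=False (!p U G(s))=False !p=True p=False G(s)=False s=True
s_3={p,s}: G((!p U G(s)))=False (!p U G(s))=False !p=False p=True G(s)=False s=True
s_4={p,q}: G((!p U G(s)))=False (!p U G(s))=False !p=False p=True G(s)=False s=False
s_5={p,q,s}: G((!p U G(s)))=True (!p U G(s))=True !p=False p=True G(s)=True s=True
Evaluating at position 5: result = True

Answer: true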